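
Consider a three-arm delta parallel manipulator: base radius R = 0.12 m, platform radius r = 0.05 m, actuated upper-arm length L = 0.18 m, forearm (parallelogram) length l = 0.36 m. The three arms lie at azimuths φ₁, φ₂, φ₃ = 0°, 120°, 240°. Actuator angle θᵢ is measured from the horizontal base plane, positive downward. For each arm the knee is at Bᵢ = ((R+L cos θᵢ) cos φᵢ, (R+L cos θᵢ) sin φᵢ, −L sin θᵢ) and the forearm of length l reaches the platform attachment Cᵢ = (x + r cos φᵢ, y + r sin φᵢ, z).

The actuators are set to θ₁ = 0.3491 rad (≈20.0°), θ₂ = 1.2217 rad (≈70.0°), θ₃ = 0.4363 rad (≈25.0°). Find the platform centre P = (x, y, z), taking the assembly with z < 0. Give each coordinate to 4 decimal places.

(0.0977, -0.1442, -0.3596)

φ1=0.0°: virtual centre (0.2391, 0.0000, -0.0616), radius l
S2 = (0.1316·cos120.0°, 0.1316·sin120.0°, -0.1691) = (-0.0658, 0.1139, -0.1691)
arm 3 at φ=240.0°: e+L cos θ3 = 0.2331;  S3 = (-0.1166, -0.2019, -0.0761)
|S₂|²−|S₁|² = -0.0151;  |S₃|²−|S₁|² = -0.0008
plane₁₂: -0.6099x+0.2279y+-0.2151z = -0.0151
det = 0.4084;  x = 0.0154+-0.2289z,  y = -0.0250+0.3315z
sphere 1 gives Az²+Bz+C=0 with A=1.1623, B=0.2090, C=-0.0751;  B²−4AC=0.3929;  roots -0.3596, 0.1797;  negative root z = -0.3596
x = 0.0977, y = -0.1442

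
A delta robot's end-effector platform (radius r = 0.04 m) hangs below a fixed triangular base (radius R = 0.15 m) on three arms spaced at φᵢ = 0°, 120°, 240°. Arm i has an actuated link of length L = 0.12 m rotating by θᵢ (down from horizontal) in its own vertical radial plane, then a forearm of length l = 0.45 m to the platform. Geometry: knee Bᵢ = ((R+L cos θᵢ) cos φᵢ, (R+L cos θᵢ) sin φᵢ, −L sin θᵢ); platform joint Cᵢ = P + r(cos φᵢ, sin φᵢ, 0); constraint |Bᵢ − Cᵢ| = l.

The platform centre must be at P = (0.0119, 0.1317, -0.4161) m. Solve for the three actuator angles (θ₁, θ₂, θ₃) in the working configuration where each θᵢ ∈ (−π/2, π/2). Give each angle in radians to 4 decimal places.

θ₁ = 0.3488, θ₂ = -0.0873, θ₃ = 0.8728

arm 1 (φ=0.0°): x'=0.0119, y'=0.1317
  e−x'=0.0981;  (l²−L²−(e−x')²−y'²−z²)/2L = -0.0500
  √(A²+B²)=0.4275;  θ1 = -1.3393+1.6881 ≈ 0.3488
φ2=120.0° → target in arm frame (0.1081, -0.0762)
  e−x'=0.0019;  (l²−L²−(e−x')²−y'²−z²)/2L = 0.0382
  γ=atan2(-0.4161,0.0019)=-1.5662;  ψ=arccos(0.0917)=1.4790;  θ2=γ+ψ≈-0.0873
arm 3 (φ=240.0°): x'=-0.1200, y'=-0.0555
  A=0.2300, B=-0.4161, C=(l²−L²−A²−y'²−z²)/(2L)=-0.1709
  θ3 = atan2(B,A) + arccos(C/0.4754) = 0.8728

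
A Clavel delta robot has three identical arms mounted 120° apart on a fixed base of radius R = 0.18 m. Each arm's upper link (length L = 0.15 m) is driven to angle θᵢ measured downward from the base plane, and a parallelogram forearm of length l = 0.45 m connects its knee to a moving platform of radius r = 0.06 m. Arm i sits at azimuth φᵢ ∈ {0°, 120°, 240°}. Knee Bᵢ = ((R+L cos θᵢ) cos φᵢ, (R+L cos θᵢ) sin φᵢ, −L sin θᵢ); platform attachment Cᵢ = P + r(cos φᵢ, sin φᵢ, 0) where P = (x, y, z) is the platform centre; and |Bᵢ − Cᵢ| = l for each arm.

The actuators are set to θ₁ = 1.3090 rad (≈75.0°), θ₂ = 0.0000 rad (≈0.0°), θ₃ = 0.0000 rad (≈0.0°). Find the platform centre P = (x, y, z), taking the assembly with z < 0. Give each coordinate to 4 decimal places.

φ1=0.0°: virtual centre (0.1588, 0.0000, -0.1449), radius l
φ2=120.0°: virtual centre (-0.1350, 0.2338, 0.0000), radius l
S3 = (0.2700·cos240.0°, 0.2700·sin240.0°, 0.0000) = (-0.1350, -0.2338, 0.0000)
eliminate P² terms by subtracting sphere 1 from 2 and 3
[-0.5876 0.4677 0.2898]·P = 0.0267;  [-0.5876 -0.4677 0.2898]·P = 0.0267
Cramer: x(z) = -0.0454+0.4931z;  y(z) = 0.0000-0.0000z
into |P−S₁|² = l²: 1.2432z² + 0.0884z + -0.1398 = 0;  Δ = 0.7030;  z = -0.3728 or 0.3017 → z<0 root = -0.3728
x = -0.2292, y = 0.0000

(-0.2292, 0.0000, -0.3728)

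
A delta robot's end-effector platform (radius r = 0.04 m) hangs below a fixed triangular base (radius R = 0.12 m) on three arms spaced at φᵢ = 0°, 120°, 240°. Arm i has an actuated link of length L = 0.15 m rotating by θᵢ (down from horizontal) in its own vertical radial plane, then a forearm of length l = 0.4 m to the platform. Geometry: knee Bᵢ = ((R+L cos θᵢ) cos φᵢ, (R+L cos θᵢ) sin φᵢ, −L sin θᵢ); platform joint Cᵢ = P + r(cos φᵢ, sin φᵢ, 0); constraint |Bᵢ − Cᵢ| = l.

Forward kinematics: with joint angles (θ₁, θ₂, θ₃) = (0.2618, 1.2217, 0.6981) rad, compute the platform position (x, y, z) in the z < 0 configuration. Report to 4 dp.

φ1=0.0°: virtual centre (0.2249, 0.0000, -0.0388), radius l
arm 2 at φ=120.0°: ρ2 = 0.1313;  O2 = (-0.0657, 0.1137, -0.1410)
arm 3 at φ=240.0°: ρ3 = 0.1949;  O3 = (-0.0975, -0.1688, -0.0964)
eliminate P² terms by subtracting sphere 1 from 2 and 3
linear system: -0.5811x+0.2274y = -0.0150−-0.2043z; -0.6447x+-0.3376y = -0.0048−-0.1152z
Cramer: x(z) = 0.0179-0.2776z;  y(z) = -0.0200+0.1889z
sphere 1 gives Az²+Bz+C=0 with A=1.1127, B=0.1850, C=-0.1153;  B²−4AC=0.5472;  roots -0.4155, 0.2493;  negative root z = -0.4155
x = 0.1333, y = -0.0985

(0.1333, -0.0985, -0.4155)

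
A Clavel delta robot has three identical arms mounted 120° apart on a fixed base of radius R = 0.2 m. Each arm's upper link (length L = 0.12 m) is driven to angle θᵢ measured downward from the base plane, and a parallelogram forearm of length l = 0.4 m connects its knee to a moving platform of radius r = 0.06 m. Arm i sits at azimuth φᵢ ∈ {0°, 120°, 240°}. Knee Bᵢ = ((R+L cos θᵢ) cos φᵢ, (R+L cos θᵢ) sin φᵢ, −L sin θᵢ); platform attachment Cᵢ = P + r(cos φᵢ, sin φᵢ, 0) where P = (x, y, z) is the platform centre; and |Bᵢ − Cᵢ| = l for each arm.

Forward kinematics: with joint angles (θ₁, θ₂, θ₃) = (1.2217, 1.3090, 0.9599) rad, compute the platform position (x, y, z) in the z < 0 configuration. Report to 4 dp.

(-0.0116, -0.0401, -0.4610)

arm 1 at φ=0.0°: e+L cos θ1 = 0.1810;  O1 = (0.1810, 0.0000, -0.1128)
arm 2 at φ=120.0°: e+L cos θ2 = 0.1711;  O2 = (-0.0855, 0.1481, -0.1159)
O3 = (0.2088·cos240.0°, 0.2088·sin240.0°, -0.0983) = (-0.1044, -0.1809, -0.0983)
subtract pairs → two planes through P
linear system: -0.5331x+0.2963y = -0.0028−-0.0063z; -0.5709x+-0.3617y = 0.0078−0.0289z
Cramer: x(z) = -0.0036+0.0174z;  y(z) = -0.0159+0.0525z
into |P−O₁|² = l²: 1.0031z² + 0.2174z + -0.1129 = 0;  Δ = 0.5005;  z = -0.4610 or 0.2442 → z<0 root = -0.4610
x = -0.0116, y = -0.0401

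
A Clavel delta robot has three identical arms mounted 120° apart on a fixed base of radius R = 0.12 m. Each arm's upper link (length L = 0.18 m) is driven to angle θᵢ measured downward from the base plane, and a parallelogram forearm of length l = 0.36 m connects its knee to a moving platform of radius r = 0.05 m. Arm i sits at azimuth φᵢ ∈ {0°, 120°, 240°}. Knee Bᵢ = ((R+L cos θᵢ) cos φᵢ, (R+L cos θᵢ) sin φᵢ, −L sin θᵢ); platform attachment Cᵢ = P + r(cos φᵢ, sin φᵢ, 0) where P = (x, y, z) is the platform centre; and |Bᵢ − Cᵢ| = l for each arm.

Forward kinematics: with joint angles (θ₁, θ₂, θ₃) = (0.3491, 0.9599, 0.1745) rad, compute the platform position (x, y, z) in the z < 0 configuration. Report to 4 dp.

(0.0448, -0.1263, -0.3370)

arm 1 at φ=0.0°: (R−r)+L cos θ1 = 0.2391;  S1 = (0.2391, 0.0000, -0.0616)
S2 = (0.1732·cos120.0°, 0.1732·sin120.0°, -0.1474) = (-0.0866, 0.1500, -0.1474)
S3 = (0.2473·cos240.0°, 0.2473·sin240.0°, -0.0313) = (-0.1236, -0.2141, -0.0313)
|S₂|²−|S₁|² = -0.0092;  |S₃|²−|S₁|² = 0.0011
[-0.6515 0.3001 -0.1717]·P = -0.0092;  [-0.7256 -0.4283 0.0606]·P = 0.0011
det = 0.4968;  x = 0.0073+-0.1114z,  y = -0.0150+0.3304z
quadratic in z: (1.1216)z²+(0.1649)z+(-0.0718)=0, √Δ=0.5911 → z ∈ {-0.3370, 0.1900}; z = -0.3370 (taking z<0)
x = 0.0448, y = -0.1263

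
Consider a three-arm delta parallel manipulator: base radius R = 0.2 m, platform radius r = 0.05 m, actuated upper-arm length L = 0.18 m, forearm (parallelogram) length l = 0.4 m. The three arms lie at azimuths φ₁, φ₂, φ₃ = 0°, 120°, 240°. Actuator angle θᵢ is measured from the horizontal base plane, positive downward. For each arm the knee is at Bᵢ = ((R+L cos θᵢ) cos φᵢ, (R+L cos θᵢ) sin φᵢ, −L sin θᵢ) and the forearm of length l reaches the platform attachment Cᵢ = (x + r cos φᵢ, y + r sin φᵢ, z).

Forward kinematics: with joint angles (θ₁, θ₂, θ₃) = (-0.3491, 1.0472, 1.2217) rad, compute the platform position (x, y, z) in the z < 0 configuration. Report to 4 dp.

arm 1 at φ=0.0°: (R−r)+L cos θ1 = 0.3191;  O1 = (0.3191, 0.0000, 0.0616)
O2 = (0.2400·cos120.0°, 0.2400·sin120.0°, -0.1559) = (-0.1200, 0.2078, -0.1559)
φ3=240.0°: virtual centre (-0.1058, -0.1832, -0.1691), radius l
|O₂|²−|O₁|² = -0.0237;  |O₃|²−|O₁|² = -0.0323
[-0.8783 0.4157 -0.4349]·P = -0.0237;  [-0.8499 -0.3664 -0.4614]·P = -0.0323
det = 0.6751;  x = 0.0328+-0.5202z,  y = 0.0121+-0.0528z
into |P−O₁|² = l²: 1.2734z² + 0.1735z + -0.0740 = 0;  Δ = 0.4073;  z = -0.3187 or 0.1824 → z<0 root = -0.3187
x = 0.1985, y = 0.0289

(0.1985, 0.0289, -0.3187)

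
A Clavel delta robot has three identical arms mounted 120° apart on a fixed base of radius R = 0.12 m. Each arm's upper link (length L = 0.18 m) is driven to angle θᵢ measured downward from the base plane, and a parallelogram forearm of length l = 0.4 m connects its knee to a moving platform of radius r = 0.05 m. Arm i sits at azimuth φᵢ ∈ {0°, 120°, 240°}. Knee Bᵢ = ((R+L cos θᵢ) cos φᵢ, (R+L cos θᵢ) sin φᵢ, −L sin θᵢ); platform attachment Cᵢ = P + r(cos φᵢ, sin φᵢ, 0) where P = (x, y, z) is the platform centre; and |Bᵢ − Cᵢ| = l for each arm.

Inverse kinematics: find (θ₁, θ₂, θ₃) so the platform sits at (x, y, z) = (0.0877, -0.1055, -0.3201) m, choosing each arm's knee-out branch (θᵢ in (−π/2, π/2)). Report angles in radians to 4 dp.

θ₁ = -0.1742, θ₂ = 0.6984, θ₃ = 0.0002

φ1=0.0° → target in arm frame (0.0877, -0.1055)
  A=-0.0177, B=-0.3201, C=(l²−L²−A²−y'²−z²)/(2L)=0.0380
  γ=atan2(-0.3201,-0.0177)=-1.6260;  ψ=arccos(0.1186)=1.4519;  θ1=γ+ψ≈-0.1742
arm 2 (φ=120.0°): x'=-0.1352, y'=-0.0232
  A=0.2052, B=-0.3201, C=(l²−L²−A²−y'²−z²)/(2L)=-0.0487
  θ2 = atan2(B,A) + arccos(C/0.3802) = 0.6984
rotate P by −φ3: (0.0475, 0.1287, -0.3201)
  A cos θ + B sin θ = C:  0.0225·cos θ + -0.3201·sin θ = 0.0224
  θ3 = atan2(B,A) + arccos(C/0.3209) = 0.0002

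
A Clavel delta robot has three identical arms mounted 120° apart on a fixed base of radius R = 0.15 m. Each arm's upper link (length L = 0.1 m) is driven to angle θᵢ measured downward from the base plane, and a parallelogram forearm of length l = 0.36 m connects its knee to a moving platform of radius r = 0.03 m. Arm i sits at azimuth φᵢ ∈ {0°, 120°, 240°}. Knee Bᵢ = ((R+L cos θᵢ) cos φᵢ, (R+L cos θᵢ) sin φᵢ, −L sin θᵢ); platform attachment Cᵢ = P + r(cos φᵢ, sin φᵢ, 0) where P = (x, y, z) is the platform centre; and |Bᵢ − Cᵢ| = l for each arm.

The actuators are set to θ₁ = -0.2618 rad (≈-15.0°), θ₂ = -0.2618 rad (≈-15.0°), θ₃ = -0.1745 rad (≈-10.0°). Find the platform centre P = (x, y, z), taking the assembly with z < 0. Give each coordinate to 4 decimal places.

arm 1 at φ=0.0°: ρ1 = 0.2166;  S1 = (0.2166, 0.0000, 0.0259)
φ2=120.0°: virtual centre (-0.1083, 0.1876, 0.0259), radius l
arm 3 at φ=240.0°: ρ3 = 0.2185;  S3 = (-0.1092, -0.1892, 0.0174)
subtract pairs → two planes through P
[-0.6498 0.3751 0.0000]·P = 0.0000;  [-0.6517 -0.3784 -0.0170]·P = 0.0005
Cramer: x(z) = -0.0003-0.0130z;  y(z) = -0.0006-0.0226z
quadratic in z: (1.0007)z²+(-0.0461)z+(-0.0819)=0, √Δ=0.5743 → z ∈ {-0.2639, 0.3100}; z = -0.2639 (taking z<0)
x = 0.0031, y = 0.0054

(0.0031, 0.0054, -0.2639)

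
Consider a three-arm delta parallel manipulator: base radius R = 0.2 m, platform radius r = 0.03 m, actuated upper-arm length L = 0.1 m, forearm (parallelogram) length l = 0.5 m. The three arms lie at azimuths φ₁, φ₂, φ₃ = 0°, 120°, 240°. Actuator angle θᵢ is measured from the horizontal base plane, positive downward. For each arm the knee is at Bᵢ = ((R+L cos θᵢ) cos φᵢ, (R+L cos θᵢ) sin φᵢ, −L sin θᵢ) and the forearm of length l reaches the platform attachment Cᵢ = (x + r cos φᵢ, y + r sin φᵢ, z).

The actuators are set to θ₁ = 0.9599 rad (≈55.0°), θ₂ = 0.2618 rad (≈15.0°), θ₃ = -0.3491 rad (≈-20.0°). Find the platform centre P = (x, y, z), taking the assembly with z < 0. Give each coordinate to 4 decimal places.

arm 1 at φ=0.0°: e+L cos θ1 = 0.2274;  O1 = (0.2274, 0.0000, -0.0819)
arm 2 at φ=120.0°: e+L cos θ2 = 0.2666;  O2 = (-0.1333, 0.2309, -0.0259)
O3 = (0.2640·cos240.0°, 0.2640·sin240.0°, 0.0342) = (-0.1320, -0.2286, 0.0342)
eliminate P² terms by subtracting sphere 1 from 2 and 3
[-0.7213 0.4618 0.1121]·P = 0.0133;  [-0.7187 -0.4572 0.2322]·P = 0.0124
det = 0.6616;  x = -0.0179+0.2395z,  y = 0.0009+0.1315z
sphere 1 gives Az²+Bz+C=0 with A=1.0746, B=0.0466, C=-0.1831;  B²−4AC=0.7894;  roots -0.4351, 0.3917;  negative root z = -0.4351
x = -0.1221, y = -0.0563

(-0.1221, -0.0563, -0.4351)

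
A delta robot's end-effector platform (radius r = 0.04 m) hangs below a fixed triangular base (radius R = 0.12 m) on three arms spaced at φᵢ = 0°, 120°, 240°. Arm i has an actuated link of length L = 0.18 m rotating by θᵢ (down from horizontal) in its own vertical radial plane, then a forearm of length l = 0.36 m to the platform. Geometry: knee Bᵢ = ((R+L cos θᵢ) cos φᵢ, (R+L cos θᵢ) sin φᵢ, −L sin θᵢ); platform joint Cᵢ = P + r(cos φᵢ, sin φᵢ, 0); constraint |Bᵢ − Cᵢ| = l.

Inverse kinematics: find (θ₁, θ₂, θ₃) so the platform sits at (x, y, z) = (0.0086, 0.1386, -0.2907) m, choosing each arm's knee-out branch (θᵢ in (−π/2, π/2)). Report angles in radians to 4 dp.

φ1=0.0° → target in arm frame (0.0086, 0.1386)
  A cos θ + B sin θ = C:  0.0714·cos θ + -0.2907·sin θ = -0.0323
  θ1 = atan2(B,A) + arccos(C/0.2993) = 0.3488
arm 2 (φ=120.0°): x'=0.1157, y'=-0.0767
  A cos θ + B sin θ = C:  -0.0357·cos θ + -0.2907·sin θ = 0.0154
  γ=atan2(-0.2907,-0.0357)=-1.6931;  ψ=arccos(0.0524)=1.5184;  θ2=γ+ψ≈-0.1747
φ3=240.0° → target in arm frame (-0.1243, -0.0619)
  A cos θ + B sin θ = C:  0.2043·cos θ + -0.2907·sin θ = -0.0913
  θ3 = atan2(B,A) + arccos(C/0.3553) = 0.8727

θ₁ = 0.3488, θ₂ = -0.1747, θ₃ = 0.8727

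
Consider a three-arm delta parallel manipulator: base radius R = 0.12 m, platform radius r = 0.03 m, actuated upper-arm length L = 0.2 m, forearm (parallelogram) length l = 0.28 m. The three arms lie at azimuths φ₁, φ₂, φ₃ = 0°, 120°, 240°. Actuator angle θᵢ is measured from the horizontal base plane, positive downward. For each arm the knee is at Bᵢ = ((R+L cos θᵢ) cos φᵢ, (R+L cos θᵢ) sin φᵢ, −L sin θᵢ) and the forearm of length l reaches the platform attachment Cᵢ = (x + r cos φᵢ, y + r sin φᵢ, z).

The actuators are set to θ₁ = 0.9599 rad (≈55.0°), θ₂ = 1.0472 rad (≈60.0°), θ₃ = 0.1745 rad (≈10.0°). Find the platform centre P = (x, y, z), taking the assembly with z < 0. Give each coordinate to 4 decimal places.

arm 1 at φ=0.0°: e+L cos θ1 = 0.2047;  S1 = (0.2047, 0.0000, -0.1638)
φ2=120.0°: virtual centre (-0.0950, 0.1645, -0.1732), radius l
S3 = (0.2870·cos240.0°, 0.2870·sin240.0°, -0.0347) = (-0.1435, -0.2485, -0.0347)
|S₂|²−|S₁|² = -0.0026;  |S₃|²−|S₁|² = 0.0148
[-0.5994 0.3291 -0.0188]·P = -0.0026;  [-0.6964 -0.4970 0.2582]·P = 0.0148
det = 0.5271;  x = -0.0067+0.1435z,  y = -0.0203+0.3184z
sphere 1 gives Az²+Bz+C=0 with A=1.1220, B=0.2540, C=-0.0064;  B²−4AC=0.0934;  roots -0.2494, 0.0230;  negative root z = -0.2494
x = -0.0425, y = -0.0997

(-0.0425, -0.0997, -0.2494)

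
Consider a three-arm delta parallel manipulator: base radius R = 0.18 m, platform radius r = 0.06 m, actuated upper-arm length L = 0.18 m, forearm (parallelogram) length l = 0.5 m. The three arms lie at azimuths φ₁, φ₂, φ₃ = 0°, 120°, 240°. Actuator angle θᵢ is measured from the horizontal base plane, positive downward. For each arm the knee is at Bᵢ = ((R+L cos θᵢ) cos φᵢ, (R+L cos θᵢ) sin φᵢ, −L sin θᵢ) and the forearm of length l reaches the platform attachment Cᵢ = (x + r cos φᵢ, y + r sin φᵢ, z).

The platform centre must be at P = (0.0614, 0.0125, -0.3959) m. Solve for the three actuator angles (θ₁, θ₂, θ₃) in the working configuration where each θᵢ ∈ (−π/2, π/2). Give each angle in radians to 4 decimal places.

θ₁ = -0.2619, θ₂ = 0.0871, θ₃ = 0.1742

arm 1 (φ=0.0°): x'=0.0614, y'=0.0125
  e−x'=0.0586;  (l²−L²−(e−x')²−y'²−z²)/2L = 0.1591
  √(A²+B²)=0.4002;  θ1 = -1.4238+1.1620 ≈ -0.2619
rotate P by −φ2: (-0.0199, -0.0594, -0.3959)
  e−x'=0.1399;  (l²−L²−(e−x')²−y'²−z²)/2L = 0.1049
  √(A²+B²)=0.4199;  θ2 = -1.2312+1.3183 ≈ 0.0871
rotate P by −φ3: (-0.0415, 0.0469, -0.3959)
  e−x'=0.1615;  (l²−L²−(e−x')²−y'²−z²)/2L = 0.0905
  γ=atan2(-0.3959,0.1615)=-1.1834;  ψ=arccos(0.2116)=1.3576;  θ3=γ+ψ≈0.1742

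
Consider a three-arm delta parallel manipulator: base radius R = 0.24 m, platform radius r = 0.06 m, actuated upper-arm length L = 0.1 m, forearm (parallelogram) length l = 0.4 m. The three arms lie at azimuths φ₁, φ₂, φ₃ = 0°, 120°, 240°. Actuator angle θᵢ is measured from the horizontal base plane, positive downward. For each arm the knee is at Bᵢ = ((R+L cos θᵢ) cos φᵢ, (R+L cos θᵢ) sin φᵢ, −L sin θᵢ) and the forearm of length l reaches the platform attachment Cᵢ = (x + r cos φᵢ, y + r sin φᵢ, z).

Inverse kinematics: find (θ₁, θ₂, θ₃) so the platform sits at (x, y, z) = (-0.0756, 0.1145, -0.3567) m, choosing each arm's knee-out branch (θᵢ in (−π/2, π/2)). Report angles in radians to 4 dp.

θ₁ = 1.3090, θ₂ = -0.1742, θ₃ = 1.2221

arm 1 (φ=0.0°): x'=-0.0756, y'=0.1145
  A=0.2556, B=-0.3567, C=(l²−L²−A²−y'²−z²)/(2L)=-0.2784
  θ1 = atan2(B,A) + arccos(C/0.4388) = 1.3090
rotate P by −φ2: (0.1370, 0.0082, -0.3567)
  A cos θ + B sin θ = C:  0.0430·cos θ + -0.3567·sin θ = 0.1042
  θ2 = atan2(B,A) + arccos(C/0.3593) = -0.1742
rotate P by −φ3: (-0.0614, -0.1227, -0.3567)
  A cos θ + B sin θ = C:  0.2414·cos θ + -0.3567·sin θ = -0.2528
  θ3 = atan2(B,A) + arccos(C/0.4307) = 1.2221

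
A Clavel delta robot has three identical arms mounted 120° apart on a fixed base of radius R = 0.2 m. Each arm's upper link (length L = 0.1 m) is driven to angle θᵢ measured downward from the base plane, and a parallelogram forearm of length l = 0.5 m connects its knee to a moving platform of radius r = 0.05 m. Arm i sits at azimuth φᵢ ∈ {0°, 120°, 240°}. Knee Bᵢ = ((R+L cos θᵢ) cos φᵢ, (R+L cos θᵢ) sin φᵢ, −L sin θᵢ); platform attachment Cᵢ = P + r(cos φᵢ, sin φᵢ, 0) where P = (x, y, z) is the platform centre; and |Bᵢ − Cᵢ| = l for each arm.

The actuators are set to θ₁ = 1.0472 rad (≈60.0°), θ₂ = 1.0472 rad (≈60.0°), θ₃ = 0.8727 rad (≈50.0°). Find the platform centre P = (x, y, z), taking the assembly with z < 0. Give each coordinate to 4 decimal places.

(-0.0120, -0.0207, -0.5390)

S1 = (0.2000·cos0.0°, 0.2000·sin0.0°, -0.0866) = (0.2000, 0.0000, -0.0866)
arm 2 at φ=120.0°: ρ2 = 0.2000;  S2 = (-0.1000, 0.1732, -0.0866)
arm 3 at φ=240.0°: ρ3 = 0.2143;  S3 = (-0.1071, -0.1856, -0.0766)
|S₂|²−|S₁|² = 0.0000;  |S₃|²−|S₁|² = 0.0043
plane₁₂: -0.6000x+0.3464y+0.0000z = 0.0000
Cramer: x(z) = -0.0034+0.0159z;  y(z) = -0.0059+0.0275z
sphere 1 gives Az²+Bz+C=0 with A=1.0010, B=0.1664, C=-0.2011;  B²−4AC=0.8329;  roots -0.5390, 0.3727;  negative root z = -0.5390
x = -0.0120, y = -0.0207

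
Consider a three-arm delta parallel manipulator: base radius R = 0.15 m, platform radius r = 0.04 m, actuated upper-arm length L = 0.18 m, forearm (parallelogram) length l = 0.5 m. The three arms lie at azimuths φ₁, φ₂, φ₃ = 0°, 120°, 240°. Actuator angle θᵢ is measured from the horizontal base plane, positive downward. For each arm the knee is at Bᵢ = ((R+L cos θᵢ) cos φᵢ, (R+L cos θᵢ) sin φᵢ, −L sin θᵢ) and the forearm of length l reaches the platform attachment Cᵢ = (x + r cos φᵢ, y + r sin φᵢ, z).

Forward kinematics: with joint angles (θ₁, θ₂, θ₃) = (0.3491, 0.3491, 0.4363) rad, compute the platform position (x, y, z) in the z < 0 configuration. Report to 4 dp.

(0.0093, 0.0161, -0.4822)

φ1=0.0°: virtual centre (0.2791, 0.0000, -0.0616), radius l
arm 2 at φ=120.0°: (R−r)+L cos θ2 = 0.2791;  S2 = (-0.1396, 0.2417, -0.0616)
φ3=240.0°: virtual centre (-0.1366, -0.2365, -0.0761), radius l
subtract pairs → two planes through P
plane₁₂: -0.8374x+0.4835y+0.0000z = 0.0000
det = 0.7982;  x = 0.0008+-0.0176z,  y = 0.0014+-0.0304z
quadratic in z: (1.0012)z²+(0.1328)z+(-0.1687)=0, √Δ=0.8327 → z ∈ {-0.4822, 0.3495}; z = -0.4822 (taking z<0)
x = 0.0093, y = 0.0161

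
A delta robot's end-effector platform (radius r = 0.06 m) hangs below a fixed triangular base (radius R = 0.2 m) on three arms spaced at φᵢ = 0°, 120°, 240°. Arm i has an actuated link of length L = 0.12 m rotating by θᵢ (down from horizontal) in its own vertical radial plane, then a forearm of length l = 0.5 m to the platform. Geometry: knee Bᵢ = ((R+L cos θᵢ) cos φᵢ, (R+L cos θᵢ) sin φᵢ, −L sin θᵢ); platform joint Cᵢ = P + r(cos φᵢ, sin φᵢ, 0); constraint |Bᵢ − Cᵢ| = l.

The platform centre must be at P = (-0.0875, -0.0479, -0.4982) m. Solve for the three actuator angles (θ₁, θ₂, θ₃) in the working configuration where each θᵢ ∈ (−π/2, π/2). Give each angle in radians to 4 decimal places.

arm 1 (φ=0.0°): x'=-0.0875, y'=-0.0479
  A cos θ + B sin θ = C:  0.2275·cos θ + -0.4982·sin θ = -0.2777
  √(A²+B²)=0.5477;  θ1 = -1.1424+2.1026 ≈ 0.9602
arm 2 (φ=120.0°): x'=0.0023, y'=0.0997
  e−x'=0.1377;  (l²−L²−(e−x')²−y'²−z²)/2L = -0.1730
  γ=atan2(-0.4982,0.1377)=-1.3011;  ψ=arccos(-0.3347)=1.9121;  θ2=γ+ψ≈0.6110
rotate P by −φ3: (0.0852, -0.0518, -0.4982)
  A cos θ + B sin θ = C:  0.0548·cos θ + -0.4982·sin θ = -0.0762
  γ=atan2(-0.4982,0.0548)=-1.4613;  ψ=arccos(-0.1520)=1.7234;  θ3=γ+ψ≈0.2621

θ₁ = 0.9602, θ₂ = 0.6110, θ₃ = 0.2621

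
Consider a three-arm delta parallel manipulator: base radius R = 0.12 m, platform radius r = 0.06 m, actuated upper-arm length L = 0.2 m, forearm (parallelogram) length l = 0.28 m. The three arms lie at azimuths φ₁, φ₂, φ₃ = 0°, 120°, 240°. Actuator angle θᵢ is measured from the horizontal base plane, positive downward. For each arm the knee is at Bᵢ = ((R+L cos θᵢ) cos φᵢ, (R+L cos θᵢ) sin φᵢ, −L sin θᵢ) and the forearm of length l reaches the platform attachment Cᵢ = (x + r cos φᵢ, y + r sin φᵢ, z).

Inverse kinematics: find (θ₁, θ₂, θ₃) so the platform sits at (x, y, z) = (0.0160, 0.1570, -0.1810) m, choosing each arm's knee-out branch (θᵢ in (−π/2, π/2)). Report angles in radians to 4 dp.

θ₁ = 0.5234, θ₂ = -0.2619, θ₃ = 1.2219

φ1=0.0° → target in arm frame (0.0160, 0.1570)
  e−x'=0.0440;  (l²−L²−(e−x')²−y'²−z²)/2L = -0.0524
  √(A²+B²)=0.1863;  θ1 = -1.3323+1.8558 ≈ 0.5234
rotate P by −φ2: (0.1280, -0.0924, -0.1810)
  A=-0.0680, B=-0.1810, C=(l²−L²−A²−y'²−z²)/(2L)=-0.0188
  γ=atan2(-0.1810,-0.0680)=-1.9300;  ψ=arccos(-0.0971)=1.6681;  θ2=γ+ψ≈-0.2619
rotate P by −φ3: (-0.1440, -0.0646, -0.1810)
  e−x'=0.2040;  (l²−L²−(e−x')²−y'²−z²)/2L = -0.1004
  γ=atan2(-0.1810,0.2040)=-0.7258;  ψ=arccos(-0.3680)=1.9477;  θ3=γ+ψ≈1.2219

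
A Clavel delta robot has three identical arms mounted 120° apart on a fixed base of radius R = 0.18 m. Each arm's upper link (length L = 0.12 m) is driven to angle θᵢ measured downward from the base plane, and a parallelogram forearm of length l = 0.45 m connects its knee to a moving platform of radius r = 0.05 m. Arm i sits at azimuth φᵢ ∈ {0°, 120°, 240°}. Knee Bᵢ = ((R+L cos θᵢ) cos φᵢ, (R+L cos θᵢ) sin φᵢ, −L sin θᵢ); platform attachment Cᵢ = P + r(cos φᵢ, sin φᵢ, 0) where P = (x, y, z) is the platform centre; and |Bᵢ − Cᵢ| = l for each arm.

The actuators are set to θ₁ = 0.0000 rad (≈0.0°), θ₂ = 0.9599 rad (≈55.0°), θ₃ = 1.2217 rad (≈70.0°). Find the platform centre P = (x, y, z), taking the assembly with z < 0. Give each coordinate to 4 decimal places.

arm 1 at φ=0.0°: (R−r)+L cos θ1 = 0.2500;  S1 = (0.2500, 0.0000, 0.0000)
arm 2 at φ=120.0°: (R−r)+L cos θ2 = 0.1988;  S2 = (-0.0994, 0.1722, -0.0983)
φ3=240.0°: virtual centre (-0.0855, -0.1481, -0.1128), radius l
eliminate P² terms by subtracting sphere 1 from 2 and 3
plane₁₂: -0.6988x+0.3444y+-0.1966z = -0.0133
det = 0.4381;  x = 0.0251+-0.3102z,  y = 0.0124+-0.0586z
into |P−S₁|² = l²: 1.0997z² + 0.1381z + -0.1518 = 0;  Δ = 0.6867;  z = -0.4396 or 0.3140 → z<0 root = -0.4396
x = 0.1615, y = 0.0381

(0.1615, 0.0381, -0.4396)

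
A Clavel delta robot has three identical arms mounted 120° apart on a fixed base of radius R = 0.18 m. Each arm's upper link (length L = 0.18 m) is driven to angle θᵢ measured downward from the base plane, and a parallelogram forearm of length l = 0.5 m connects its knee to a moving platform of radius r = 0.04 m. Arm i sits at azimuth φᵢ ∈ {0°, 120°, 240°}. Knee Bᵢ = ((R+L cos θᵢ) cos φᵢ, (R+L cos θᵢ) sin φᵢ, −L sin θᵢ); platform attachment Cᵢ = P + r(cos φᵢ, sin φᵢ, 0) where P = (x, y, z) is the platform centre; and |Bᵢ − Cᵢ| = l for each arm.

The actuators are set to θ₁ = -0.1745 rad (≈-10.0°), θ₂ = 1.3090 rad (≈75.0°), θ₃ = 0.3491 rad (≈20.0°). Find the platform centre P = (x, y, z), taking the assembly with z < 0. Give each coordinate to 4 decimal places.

(0.1841, -0.1755, -0.4176)

φ1=0.0°: virtual centre (0.3173, 0.0000, 0.0313), radius l
O2 = (0.1866·cos120.0°, 0.1866·sin120.0°, -0.1739) = (-0.0933, 0.1616, -0.1739)
arm 3 at φ=240.0°: e+L cos θ3 = 0.3091;  O3 = (-0.1546, -0.2677, -0.0616)
eliminate P² terms by subtracting sphere 1 from 2 and 3
plane₁₂: -0.8211x+0.3232y+-0.4102z = -0.0366
det = 0.7446;  x = 0.0273+-0.3756z,  y = -0.0439+0.3152z
into |P−O₁|² = l²: 1.2404z² + 0.1276z + -0.1630 = 0;  Δ = 0.8251;  z = -0.4176 or 0.3147 → z<0 root = -0.4176
x = 0.1841, y = -0.1755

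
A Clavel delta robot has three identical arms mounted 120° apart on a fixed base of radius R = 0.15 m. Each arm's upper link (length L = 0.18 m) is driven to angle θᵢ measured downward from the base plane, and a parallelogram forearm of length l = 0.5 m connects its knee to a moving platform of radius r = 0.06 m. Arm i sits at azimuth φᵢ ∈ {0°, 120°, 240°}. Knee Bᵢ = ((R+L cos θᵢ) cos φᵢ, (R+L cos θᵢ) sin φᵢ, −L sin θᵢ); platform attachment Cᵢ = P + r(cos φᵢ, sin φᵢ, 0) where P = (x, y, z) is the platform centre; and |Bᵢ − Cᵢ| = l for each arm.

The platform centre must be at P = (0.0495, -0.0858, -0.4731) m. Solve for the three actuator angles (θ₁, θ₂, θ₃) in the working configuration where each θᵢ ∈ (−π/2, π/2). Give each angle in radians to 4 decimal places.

θ₁ = 0.1746, θ₂ = 0.6110, θ₃ = 0.1744

φ1=0.0° → target in arm frame (0.0495, -0.0858)
  A cos θ + B sin θ = C:  0.0405·cos θ + -0.4731·sin θ = -0.0423
  √(A²+B²)=0.4748;  θ1 = -1.4854+1.6600 ≈ 0.1746
arm 2 (φ=120.0°): x'=-0.0991, y'=0.0000
  A=0.1891, B=-0.4731, C=(l²−L²−A²−y'²−z²)/(2L)=-0.1166
  θ2 = atan2(B,A) + arccos(C/0.5095) = 0.6110
rotate P by −φ3: (0.0496, 0.0858, -0.4731)
  A=0.0404, B=-0.4731, C=(l²−L²−A²−y'²−z²)/(2L)=-0.0423
  γ=atan2(-0.4731,0.0404)=-1.4855;  ψ=arccos(-0.0890)=1.6599;  θ3=γ+ψ≈0.1744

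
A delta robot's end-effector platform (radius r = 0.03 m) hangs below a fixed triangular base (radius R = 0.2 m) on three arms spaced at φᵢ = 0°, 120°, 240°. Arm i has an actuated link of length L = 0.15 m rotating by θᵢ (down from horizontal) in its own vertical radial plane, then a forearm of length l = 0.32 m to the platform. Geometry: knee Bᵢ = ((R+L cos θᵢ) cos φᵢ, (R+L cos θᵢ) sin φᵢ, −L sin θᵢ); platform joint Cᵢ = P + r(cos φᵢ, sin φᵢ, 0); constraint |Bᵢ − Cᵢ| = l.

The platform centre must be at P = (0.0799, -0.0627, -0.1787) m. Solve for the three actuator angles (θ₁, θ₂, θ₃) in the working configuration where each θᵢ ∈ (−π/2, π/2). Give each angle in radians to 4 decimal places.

θ₁ = -0.1743, θ₂ = 1.2221, θ₃ = 0.5237

φ1=0.0° → target in arm frame (0.0799, -0.0627)
  A cos θ + B sin θ = C:  0.0901·cos θ + -0.1787·sin θ = 0.1197
  √(A²+B²)=0.2001;  θ1 = -1.1038+0.9295 ≈ -0.1743
arm 2 (φ=120.0°): x'=-0.0942, y'=-0.0378
  A cos θ + B sin θ = C:  0.2642·cos θ + -0.1787·sin θ = -0.0776
  θ2 = atan2(B,A) + arccos(C/0.3190) = 1.2221
rotate P by −φ3: (0.0143, 0.1005, -0.1787)
  A=0.1557, B=-0.1787, C=(l²−L²−A²−y'²−z²)/(2L)=0.0454
  γ=atan2(-0.1787,0.1557)=-0.8542;  ψ=arccos(0.1917)=1.3779;  θ3=γ+ψ≈0.5237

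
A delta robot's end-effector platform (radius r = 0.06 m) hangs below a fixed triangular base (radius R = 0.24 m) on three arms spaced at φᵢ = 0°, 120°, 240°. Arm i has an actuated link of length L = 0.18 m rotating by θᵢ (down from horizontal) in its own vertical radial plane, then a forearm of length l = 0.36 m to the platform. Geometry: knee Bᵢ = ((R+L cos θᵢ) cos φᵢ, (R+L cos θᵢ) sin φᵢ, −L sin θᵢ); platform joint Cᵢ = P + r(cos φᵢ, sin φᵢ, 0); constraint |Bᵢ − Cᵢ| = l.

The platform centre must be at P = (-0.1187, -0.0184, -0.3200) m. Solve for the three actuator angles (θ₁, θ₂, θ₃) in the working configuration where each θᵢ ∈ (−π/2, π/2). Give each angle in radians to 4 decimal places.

θ₁ = 1.3961, θ₂ = 0.6983, θ₃ = 0.5234

arm 1 (φ=0.0°): x'=-0.1187, y'=-0.0184
  e−x'=0.2987;  (l²−L²−(e−x')²−y'²−z²)/2L = -0.2632
  θ1 = atan2(B,A) + arccos(C/0.4377) = 1.3961
arm 2 (φ=120.0°): x'=0.0434, y'=0.1120
  A cos θ + B sin θ = C:  0.1366·cos θ + -0.3200·sin θ = -0.1011
  γ=atan2(-0.3200,0.1366)=-1.1674;  ψ=arccos(-0.2906)=1.8656;  θ2=γ+ψ≈0.6983
φ3=240.0° → target in arm frame (0.0753, -0.0936)
  e−x'=0.1047;  (l²−L²−(e−x')²−y'²−z²)/2L = -0.0692
  √(A²+B²)=0.3367;  θ3 = -1.2545+1.7779 ≈ 0.5234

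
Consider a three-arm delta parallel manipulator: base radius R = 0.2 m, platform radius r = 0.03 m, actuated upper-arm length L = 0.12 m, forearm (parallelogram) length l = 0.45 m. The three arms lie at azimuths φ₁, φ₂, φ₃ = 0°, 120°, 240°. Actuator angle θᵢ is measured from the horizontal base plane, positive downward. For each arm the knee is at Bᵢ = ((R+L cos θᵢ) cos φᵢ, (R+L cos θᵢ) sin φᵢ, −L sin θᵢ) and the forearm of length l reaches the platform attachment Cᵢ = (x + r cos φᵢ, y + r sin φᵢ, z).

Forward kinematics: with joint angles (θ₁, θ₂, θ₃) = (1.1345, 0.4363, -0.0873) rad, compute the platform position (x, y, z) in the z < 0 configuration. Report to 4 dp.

arm 1 at φ=0.0°: ρ1 = 0.2207;  S1 = (0.2207, 0.0000, -0.1088)
S2 = (0.2788·cos120.0°, 0.2788·sin120.0°, -0.0507) = (-0.1394, 0.2414, -0.0507)
S3 = (0.2895·cos240.0°, 0.2895·sin240.0°, 0.0105) = (-0.1448, -0.2508, 0.0105)
eliminate P² terms by subtracting sphere 1 from 2 and 3
plane₁₂: -0.7202x+0.4828y+0.1161z = 0.0197
Cramer: x(z) = -0.0297+0.2428z;  y(z) = -0.0034+0.1216z
quadratic in z: (1.0737)z²+(0.0951)z+(-0.1280)=0, √Δ=0.7474 → z ∈ {-0.3923, 0.3038}; z = -0.3923 (taking z<0)
x = -0.1249, y = -0.0511

(-0.1249, -0.0511, -0.3923)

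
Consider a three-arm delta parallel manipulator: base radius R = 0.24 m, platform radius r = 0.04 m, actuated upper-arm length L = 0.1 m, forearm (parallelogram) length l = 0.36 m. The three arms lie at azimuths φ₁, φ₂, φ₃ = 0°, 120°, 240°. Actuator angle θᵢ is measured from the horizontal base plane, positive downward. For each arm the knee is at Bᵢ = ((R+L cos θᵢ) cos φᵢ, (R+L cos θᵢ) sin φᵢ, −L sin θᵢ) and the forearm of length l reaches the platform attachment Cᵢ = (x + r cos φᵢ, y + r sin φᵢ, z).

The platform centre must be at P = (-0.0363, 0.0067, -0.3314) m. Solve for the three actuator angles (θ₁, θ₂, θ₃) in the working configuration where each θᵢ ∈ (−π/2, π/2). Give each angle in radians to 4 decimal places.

φ1=0.0° → target in arm frame (-0.0363, 0.0067)
  A=0.2363, B=-0.3314, C=(l²−L²−A²−y'²−z²)/(2L)=-0.2305
  θ1 = atan2(B,A) + arccos(C/0.4070) = 1.2216
arm 2 (φ=120.0°): x'=0.0240, y'=0.0281
  A=0.1760, B=-0.3314, C=(l²−L²−A²−y'²−z²)/(2L)=-0.1100
  γ=atan2(-0.3314,0.1760)=-1.0825;  ψ=arccos(-0.2932)=1.8684;  θ2=γ+ψ≈0.7859
rotate P by −φ3: (0.0123, -0.0348, -0.3314)
  A=0.1877, B=-0.3314, C=(l²−L²−A²−y'²−z²)/(2L)=-0.1332
  γ=atan2(-0.3314,0.1877)=-1.0556;  ψ=arccos(-0.3499)=1.9282;  θ3=γ+ψ≈0.8727

θ₁ = 1.2216, θ₂ = 0.7859, θ₃ = 0.8727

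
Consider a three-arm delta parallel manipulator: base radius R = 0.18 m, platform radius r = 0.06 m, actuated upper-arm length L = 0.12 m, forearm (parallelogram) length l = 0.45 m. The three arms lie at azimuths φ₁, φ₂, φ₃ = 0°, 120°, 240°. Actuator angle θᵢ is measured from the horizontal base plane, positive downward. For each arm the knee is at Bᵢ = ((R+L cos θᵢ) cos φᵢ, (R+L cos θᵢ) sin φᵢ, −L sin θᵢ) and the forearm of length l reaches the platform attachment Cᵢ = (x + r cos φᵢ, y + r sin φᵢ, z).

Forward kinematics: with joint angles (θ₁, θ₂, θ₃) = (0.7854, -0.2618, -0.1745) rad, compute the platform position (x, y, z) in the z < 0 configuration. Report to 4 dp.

φ1=0.0°: virtual centre (0.2049, 0.0000, -0.0849), radius l
arm 2 at φ=120.0°: (R−r)+L cos θ2 = 0.2359;  centre 2 = (-0.1180, 0.2043, 0.0311)
φ3=240.0°: virtual centre (-0.1191, -0.2063, 0.0208), radius l
|centre ₂|²−|centre ₁|² = 0.0075;  |centre ₃|²−|centre ₁|² = 0.0080
linear system: -0.6456x+0.4086y = 0.0075−0.2318z; -0.6479x+-0.4125y = 0.0080−0.2114z
det = 0.5311;  x = -0.0119+0.3427z,  y = -0.0006+-0.0258z
sphere 1 gives Az²+Bz+C=0 with A=1.1181, B=0.0211, C=-0.1483;  B²−4AC=0.6637;  roots -0.3738, 0.3549;  negative root z = -0.3738
x = -0.1400, y = 0.0090

(-0.1400, 0.0090, -0.3738)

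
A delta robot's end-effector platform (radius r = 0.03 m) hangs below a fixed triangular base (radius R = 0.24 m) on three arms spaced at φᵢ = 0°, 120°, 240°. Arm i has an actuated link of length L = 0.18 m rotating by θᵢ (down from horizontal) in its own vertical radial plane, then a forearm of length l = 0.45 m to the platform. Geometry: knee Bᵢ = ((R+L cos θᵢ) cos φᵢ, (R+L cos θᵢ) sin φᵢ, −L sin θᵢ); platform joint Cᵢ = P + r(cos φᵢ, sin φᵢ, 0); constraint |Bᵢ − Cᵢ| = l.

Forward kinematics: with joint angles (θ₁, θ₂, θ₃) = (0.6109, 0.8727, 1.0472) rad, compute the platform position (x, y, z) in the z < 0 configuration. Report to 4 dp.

φ1=0.0°: virtual centre (0.3574, 0.0000, -0.1032), radius l
O2 = (0.3257·cos120.0°, 0.3257·sin120.0°, -0.1379) = (-0.1628, 0.2821, -0.1379)
O3 = (0.3000·cos240.0°, 0.3000·sin240.0°, -0.1559) = (-0.1500, -0.2598, -0.1559)
subtract pairs → two planes through P
plane₁₂: -1.0406x+0.5641y+-0.0693z = -0.0133
det = 1.1132;  x = 0.0184+-0.0857z,  y = 0.0104+-0.0352z
quadratic in z: (1.0086)z²+(0.2639)z+(-0.0768)=0, √Δ=0.6161 → z ∈ {-0.4362, 0.1746}; z = -0.4362 (taking z<0)
x = 0.0558, y = 0.0258

(0.0558, 0.0258, -0.4362)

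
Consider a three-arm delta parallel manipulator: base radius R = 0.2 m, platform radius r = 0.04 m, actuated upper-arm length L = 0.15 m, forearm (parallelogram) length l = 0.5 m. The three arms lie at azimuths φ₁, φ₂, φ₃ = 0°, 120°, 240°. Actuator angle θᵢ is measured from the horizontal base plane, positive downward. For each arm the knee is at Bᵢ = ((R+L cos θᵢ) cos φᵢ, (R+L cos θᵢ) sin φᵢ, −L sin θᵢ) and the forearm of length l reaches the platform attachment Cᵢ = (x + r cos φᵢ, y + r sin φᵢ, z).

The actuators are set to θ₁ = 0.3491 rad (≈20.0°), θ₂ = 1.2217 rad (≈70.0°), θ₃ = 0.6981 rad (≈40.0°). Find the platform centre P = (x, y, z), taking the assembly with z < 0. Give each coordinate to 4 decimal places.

φ1=0.0°: virtual centre (0.3010, 0.0000, -0.0513), radius l
φ2=120.0°: virtual centre (-0.1057, 0.1830, -0.1410), radius l
arm 3 at φ=240.0°: ρ3 = 0.2749;  S3 = (-0.1375, -0.2381, -0.0964)
|S₂|²−|S₁|² = -0.0287;  |S₃|²−|S₁|² = -0.0083
[-0.8132 0.3660 -0.1793]·P = -0.0287;  [-0.8768 -0.4762 -0.0902]·P = -0.0083
Cramer: x(z) = 0.0236-0.1672z;  y(z) = -0.0259+0.1184z
into |P−S₁|² = l²: 1.0420z² + 0.1892z + -0.1698 = 0;  Δ = 0.7434;  z = -0.5045 or 0.3229 → z<0 root = -0.5045
x = 0.1079, y = -0.0857

(0.1079, -0.0857, -0.5045)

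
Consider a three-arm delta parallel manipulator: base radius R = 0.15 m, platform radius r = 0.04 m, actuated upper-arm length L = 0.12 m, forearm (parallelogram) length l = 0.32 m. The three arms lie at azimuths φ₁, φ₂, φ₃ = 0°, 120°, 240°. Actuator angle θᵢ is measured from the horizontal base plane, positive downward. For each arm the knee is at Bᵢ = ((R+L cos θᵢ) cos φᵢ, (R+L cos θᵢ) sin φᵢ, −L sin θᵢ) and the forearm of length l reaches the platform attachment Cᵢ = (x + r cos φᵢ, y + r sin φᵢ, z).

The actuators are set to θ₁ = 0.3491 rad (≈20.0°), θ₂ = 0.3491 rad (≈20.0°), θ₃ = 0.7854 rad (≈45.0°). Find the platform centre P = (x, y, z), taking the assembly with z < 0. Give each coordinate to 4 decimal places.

φ1=0.0°: virtual centre (0.2228, 0.0000, -0.0410), radius l
φ2=120.0°: virtual centre (-0.1114, 0.1929, -0.0410), radius l
arm 3 at φ=240.0°: e+L cos θ3 = 0.1949;  O3 = (-0.0974, -0.1687, -0.0849)
eliminate P² terms by subtracting sphere 1 from 2 and 3
linear system: -0.6683x+0.3858y = 0.0000−0.0000z; -0.6404x+-0.3375y = -0.0061−-0.0876z
Cramer: x(z) = 0.0050-0.0715z;  y(z) = 0.0087-0.1239z
into |P−O₁|² = l²: 1.0205z² + 0.1111z + -0.0532 = 0;  Δ = 0.2296;  z = -0.2892 or 0.1803 → z<0 root = -0.2892
x = 0.0257, y = 0.0445

(0.0257, 0.0445, -0.2892)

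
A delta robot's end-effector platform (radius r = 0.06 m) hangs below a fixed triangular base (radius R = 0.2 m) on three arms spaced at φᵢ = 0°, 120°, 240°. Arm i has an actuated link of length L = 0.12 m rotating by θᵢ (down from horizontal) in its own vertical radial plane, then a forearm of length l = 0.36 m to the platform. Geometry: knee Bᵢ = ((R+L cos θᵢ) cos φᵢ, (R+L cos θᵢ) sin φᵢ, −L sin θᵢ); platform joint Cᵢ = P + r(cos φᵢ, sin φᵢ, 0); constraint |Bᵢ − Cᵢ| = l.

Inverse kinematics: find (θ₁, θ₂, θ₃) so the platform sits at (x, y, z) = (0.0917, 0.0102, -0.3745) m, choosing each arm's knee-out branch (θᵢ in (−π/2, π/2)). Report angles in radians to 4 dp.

arm 1 (φ=0.0°): x'=0.0917, y'=0.0102
  A=0.0483, B=-0.3745, C=(l²−L²−A²−y'²−z²)/(2L)=-0.1145
  √(A²+B²)=0.3776;  θ1 = -1.4425+1.8790 ≈ 0.4364
arm 2 (φ=120.0°): x'=-0.0370, y'=-0.0845
  A=0.1770, B=-0.3745, C=(l²−L²−A²−y'²−z²)/(2L)=-0.2647
  θ2 = atan2(B,A) + arccos(C/0.4142) = 1.1348
φ3=240.0° → target in arm frame (-0.0547, 0.0743)
  e−x'=0.1947;  (l²−L²−(e−x')²−y'²−z²)/2L = -0.2853
  γ=atan2(-0.3745,0.1947)=-1.0914;  ψ=arccos(-0.6760)=2.3131;  θ3=γ+ψ≈1.2217

θ₁ = 0.4364, θ₂ = 1.1348, θ₃ = 1.2217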